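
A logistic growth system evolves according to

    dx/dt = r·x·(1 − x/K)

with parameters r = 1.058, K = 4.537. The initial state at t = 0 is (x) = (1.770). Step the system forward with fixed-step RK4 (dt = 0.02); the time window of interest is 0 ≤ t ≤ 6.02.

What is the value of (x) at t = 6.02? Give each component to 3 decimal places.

t=0.000: state=(1.770)
step 1 (dt=0.02): k1=(1.142), k2=(1.145), k3=(1.145), k4=(1.147); state += dt/6·(k1+2k2+2k3+k4)
t=0.020: state=(1.793)
t=0.040: state=(1.816)
t=0.060: state=(1.839)
continuing one RK4 step at a time; state shown every 10 steps (Δt=0.2):
t=0.200: state=(2.003)
t=0.400: state=(2.242)
t=0.600: state=(2.481)
t=0.800: state=(2.716)
t=1.000: state=(2.941)
t=1.200: state=(3.152)
t=1.400: state=(3.347)
t=1.600: state=(3.523)
t=1.800: state=(3.680)
t=2.000: state=(3.818)
t=2.200: state=(3.937)
t=2.400: state=(4.039)
t=2.600: state=(4.125)
t=2.800: state=(4.198)
t=3.000: state=(4.258)
t=3.200: state=(4.309)
t=3.400: state=(4.351)
t=3.600: state=(4.385)
t=3.800: state=(4.413)
t=4.000: state=(4.436)
t=4.200: state=(4.455)
t=4.400: state=(4.471)
t=4.600: state=(4.483)
t=4.800: state=(4.493)
t=5.000: state=(4.502)
t=5.200: state=(4.508)
t=5.400: state=(4.514)
t=5.600: state=(4.518)
t=5.800: state=(4.522)
t=6.000: state=(4.525)
t=6.020: state=(4.525)

(x) = (4.525)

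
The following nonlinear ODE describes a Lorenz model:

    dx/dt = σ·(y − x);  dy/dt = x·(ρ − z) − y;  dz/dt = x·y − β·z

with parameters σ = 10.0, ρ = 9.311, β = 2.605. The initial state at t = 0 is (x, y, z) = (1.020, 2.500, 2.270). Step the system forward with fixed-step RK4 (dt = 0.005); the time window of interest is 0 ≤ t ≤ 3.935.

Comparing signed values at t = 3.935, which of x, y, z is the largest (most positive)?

largest component: z

t=0.000: state=(1.020, 2.500, 2.270)
step 1 (dt=0.005): k1=(14.800, 4.682, -3.363), k2=(14.547, 4.940, -3.237), k3=(14.560, 4.934, -3.238), k4=(14.319, 5.187, -3.112); state += dt/6·(k1+2k2+2k3+k4)
t=0.005: state=(1.093, 2.525, 2.254)
t=0.010: state=(1.163, 2.552, 2.239)
t=0.015: state=(1.232, 2.581, 2.225)
continuing one RK4 step at a time; state shown every 40 steps (Δt=0.2):
t=0.200: state=(3.514, 4.948, 2.755)
t=0.400: state=(6.751, 8.123, 7.438)
t=0.600: state=(6.587, 5.043, 12.241)
t=0.800: state=(3.398, 2.298, 9.744)
t=1.000: state=(2.434, 2.442, 6.733)
t=1.200: state=(3.088, 3.699, 5.287)
t=1.400: state=(4.743, 5.702, 6.104)
t=1.600: state=(6.140, 6.319, 9.170)
t=1.800: state=(5.226, 4.365, 10.300)
t=2.000: state=(3.791, 3.361, 8.635)
t=2.200: state=(3.580, 3.761, 7.076)
t=2.400: state=(4.330, 4.841, 6.863)
t=2.600: state=(5.274, 5.594, 8.143)
t=2.800: state=(5.295, 5.006, 9.352)
t=3.000: state=(4.506, 4.128, 8.972)
t=3.200: state=(4.074, 4.039, 7.963)
t=3.400: state=(4.313, 4.554, 7.511)
t=3.600: state=(4.847, 5.083, 7.961)
t=3.800: state=(5.058, 5.011, 8.713)
t=3.935: state=(4.879, 4.682, 8.875)
compare at T: x=4.879, y=4.682, z=8.875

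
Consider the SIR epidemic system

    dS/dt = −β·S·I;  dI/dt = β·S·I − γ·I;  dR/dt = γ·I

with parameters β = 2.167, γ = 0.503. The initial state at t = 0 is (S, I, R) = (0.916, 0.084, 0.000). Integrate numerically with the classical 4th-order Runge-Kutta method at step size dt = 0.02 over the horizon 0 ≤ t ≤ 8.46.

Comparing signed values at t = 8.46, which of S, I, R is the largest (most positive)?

t=0.000: state=(0.916, 0.084, 0.000)
step 1 (dt=0.02): k1=(-0.167, 0.124, 0.042), k2=(-0.169, 0.126, 0.043), k3=(-0.169, 0.126, 0.043), k4=(-0.171, 0.128, 0.044); state += dt/6·(k1+2k2+2k3+k4)
t=0.020: state=(0.913, 0.087, 0.001)
t=0.040: state=(0.909, 0.089, 0.002)
t=0.060: state=(0.906, 0.092, 0.003)
continuing one RK4 step at a time; state shown every 25 steps (Δt=0.5):
t=0.500: state=(0.803, 0.167, 0.031)
t=1.000: state=(0.630, 0.283, 0.087)
t=1.500: state=(0.436, 0.392, 0.172)
t=2.000: state=(0.275, 0.446, 0.279)
t=2.500: state=(0.170, 0.439, 0.391)
t=3.000: state=(0.108, 0.395, 0.497)
t=3.500: state=(0.072, 0.338, 0.589)
t=4.000: state=(0.052, 0.281, 0.667)
t=4.500: state=(0.039, 0.230, 0.731)
t=5.000: state=(0.031, 0.185, 0.783)
t=5.500: state=(0.026, 0.149, 0.825)
t=6.000: state=(0.023, 0.119, 0.859)
t=6.500: state=(0.020, 0.095, 0.885)
t=7.000: state=(0.018, 0.075, 0.906)
t=7.500: state=(0.017, 0.060, 0.923)
t=8.000: state=(0.016, 0.047, 0.937)
t=8.460: state=(0.016, 0.038, 0.947)
compare at T: S=0.016, I=0.038, R=0.947

largest component: R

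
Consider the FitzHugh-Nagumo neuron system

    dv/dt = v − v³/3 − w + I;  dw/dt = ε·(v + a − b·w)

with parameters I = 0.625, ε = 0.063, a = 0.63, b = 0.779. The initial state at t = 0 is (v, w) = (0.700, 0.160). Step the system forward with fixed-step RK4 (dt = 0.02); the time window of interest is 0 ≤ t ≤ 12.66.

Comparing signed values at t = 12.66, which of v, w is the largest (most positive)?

largest component: w

t=0.000: state=(0.700, 0.160)
step 1 (dt=0.02): k1=(1.051, 0.076), k2=(1.055, 0.077), k3=(1.055, 0.077), k4=(1.060, 0.077); state += dt/6·(k1+2k2+2k3+k4)
t=0.020: state=(0.721, 0.162)
t=0.040: state=(0.742, 0.163)
t=0.060: state=(0.764, 0.165)
continuing one RK4 step at a time; state shown every 25 steps (Δt=0.5):
t=0.500: state=(1.242, 0.206)
t=1.000: state=(1.638, 0.266)
t=1.500: state=(1.798, 0.333)
t=2.000: state=(1.831, 0.401)
t=2.500: state=(1.822, 0.468)
t=3.000: state=(1.799, 0.533)
t=3.500: state=(1.773, 0.595)
t=4.000: state=(1.745, 0.655)
t=4.500: state=(1.717, 0.713)
t=5.000: state=(1.688, 0.768)
t=5.500: state=(1.659, 0.821)
t=6.000: state=(1.629, 0.872)
t=6.500: state=(1.600, 0.920)
t=7.000: state=(1.569, 0.967)
t=7.500: state=(1.539, 1.012)
t=8.000: state=(1.507, 1.054)
t=8.500: state=(1.475, 1.095)
t=9.000: state=(1.443, 1.133)
t=9.500: state=(1.409, 1.169)
t=10.000: state=(1.375, 1.204)
t=10.500: state=(1.339, 1.237)
t=11.000: state=(1.302, 1.267)
t=11.500: state=(1.263, 1.296)
t=12.000: state=(1.222, 1.323)
t=12.500: state=(1.178, 1.348)
t=12.660: state=(1.164, 1.355)
compare at T: v=1.164, w=1.355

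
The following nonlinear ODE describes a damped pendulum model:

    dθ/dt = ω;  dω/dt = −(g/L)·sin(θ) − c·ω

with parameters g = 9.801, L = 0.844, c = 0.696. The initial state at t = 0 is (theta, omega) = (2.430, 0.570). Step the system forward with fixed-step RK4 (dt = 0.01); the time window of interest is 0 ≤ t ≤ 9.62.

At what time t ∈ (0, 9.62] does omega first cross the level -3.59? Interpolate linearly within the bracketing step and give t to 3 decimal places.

t=0.000: state=(2.430, 0.570)
step 1 (dt=0.01): k1=(0.570, -7.980), k2=(0.530, -7.927), k3=(0.530, -7.929), k4=(0.491, -7.878); state += dt/6·(k1+2k2+2k3+k4)
t=0.010: state=(2.435, 0.491)
t=0.020: state=(2.440, 0.412)
t=0.030: state=(2.444, 0.335)
continuing one RK4 step at a time; state shown every 50 steps (Δt=0.5):
t=0.500: state=(1.769, -3.356)
t=0.520: state=(1.700, -3.538)
next step: t=0.530: state=(1.664, -3.628) — omega has crossed -3.59
linear interpolation between t=0.520 (-3.53751) and t=0.530 (-3.62798) → t≈0.526

t = 0.526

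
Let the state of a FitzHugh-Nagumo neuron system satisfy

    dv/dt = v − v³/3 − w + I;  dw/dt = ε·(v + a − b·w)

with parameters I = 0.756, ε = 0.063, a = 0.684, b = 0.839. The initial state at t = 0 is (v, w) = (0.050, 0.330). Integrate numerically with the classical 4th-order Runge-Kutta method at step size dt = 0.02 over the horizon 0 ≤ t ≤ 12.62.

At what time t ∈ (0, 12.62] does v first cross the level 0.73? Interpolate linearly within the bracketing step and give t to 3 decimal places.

t = 0.934

t=0.000: state=(0.050, 0.330)
step 1 (dt=0.02): k1=(0.476, 0.029), k2=(0.480, 0.029), k3=(0.480, 0.029), k4=(0.485, 0.029); state += dt/6·(k1+2k2+2k3+k4)
t=0.020: state=(0.060, 0.331)
t=0.040: state=(0.069, 0.331)
t=0.060: state=(0.079, 0.332)
continuing one RK4 step at a time; state shown every 25 steps (Δt=0.5):
t=0.500: state=(0.352, 0.349)
t=0.920: state=(0.716, 0.373)
next step: t=0.940: state=(0.736, 0.374) — v has crossed 0.73
linear interpolation between t=0.920 (0.71599) and t=0.940 (0.73561) → t≈0.934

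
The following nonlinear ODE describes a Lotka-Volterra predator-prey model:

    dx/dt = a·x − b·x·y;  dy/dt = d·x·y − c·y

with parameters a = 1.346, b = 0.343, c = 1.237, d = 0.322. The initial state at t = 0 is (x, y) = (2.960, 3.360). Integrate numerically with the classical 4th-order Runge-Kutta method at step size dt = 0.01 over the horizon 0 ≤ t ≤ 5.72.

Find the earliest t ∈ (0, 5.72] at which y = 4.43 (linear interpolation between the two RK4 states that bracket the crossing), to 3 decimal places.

t = 2.418

t=0.000: state=(2.960, 3.360)
step 1 (dt=0.01): k1=(0.573, -0.954), k2=(0.578, -0.949), k3=(0.578, -0.949), k4=(0.584, -0.945); state += dt/6·(k1+2k2+2k3+k4)
t=0.010: state=(2.966, 3.351)
t=0.020: state=(2.972, 3.341)
t=0.030: state=(2.978, 3.332)
continuing one RK4 step at a time; state shown every 20 steps (Δt=0.2):
t=0.200: state=(3.096, 3.188)
t=0.400: state=(3.272, 3.055)
t=0.600: state=(3.484, 2.964)
t=0.800: state=(3.728, 2.919)
t=1.000: state=(3.995, 2.923)
t=1.200: state=(4.272, 2.978)
t=1.400: state=(4.543, 3.089)
t=1.600: state=(4.784, 3.258)
t=1.800: state=(4.971, 3.484)
t=2.000: state=(5.076, 3.762)
t=2.200: state=(5.079, 4.076)
t=2.400: state=(4.971, 4.401)
t=2.410: state=(4.962, 4.417)
next step: t=2.420: state=(4.954, 4.433) — y has crossed 4.43
linear interpolation between t=2.410 (4.41683) and t=2.420 (4.43273) → t≈2.418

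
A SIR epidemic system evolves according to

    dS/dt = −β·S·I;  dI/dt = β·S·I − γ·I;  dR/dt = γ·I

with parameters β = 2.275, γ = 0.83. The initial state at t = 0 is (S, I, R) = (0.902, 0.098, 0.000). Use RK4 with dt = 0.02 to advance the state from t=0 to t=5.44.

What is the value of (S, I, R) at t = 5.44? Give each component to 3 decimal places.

(S, I, R) = (0.086, 0.056, 0.858)

t=0.000: state=(0.902, 0.098, 0.000)
step 1 (dt=0.02): k1=(-0.201, 0.120, 0.081), k2=(-0.203, 0.121, 0.082), k3=(-0.203, 0.121, 0.082), k4=(-0.205, 0.122, 0.083); state += dt/6·(k1+2k2+2k3+k4)
t=0.020: state=(0.898, 0.100, 0.002)
t=0.040: state=(0.894, 0.103, 0.003)
t=0.060: state=(0.890, 0.105, 0.005)
continuing one RK4 step at a time; state shown every 10 steps (Δt=0.2):
t=0.200: state=(0.858, 0.124, 0.018)
t=0.400: state=(0.805, 0.153, 0.041)
t=0.600: state=(0.746, 0.185, 0.069)
t=0.800: state=(0.681, 0.217, 0.103)
t=1.000: state=(0.613, 0.246, 0.141)
t=1.200: state=(0.544, 0.271, 0.184)
t=1.400: state=(0.479, 0.290, 0.231)
t=1.600: state=(0.419, 0.301, 0.280)
t=1.800: state=(0.365, 0.305, 0.331)
t=2.000: state=(0.317, 0.302, 0.381)
t=2.200: state=(0.277, 0.292, 0.430)
t=2.400: state=(0.243, 0.279, 0.478)
t=2.600: state=(0.215, 0.262, 0.523)
t=2.800: state=(0.192, 0.243, 0.565)
t=3.000: state=(0.173, 0.224, 0.603)
t=3.200: state=(0.156, 0.204, 0.639)
t=3.400: state=(0.143, 0.185, 0.671)
t=3.600: state=(0.132, 0.167, 0.701)
t=3.800: state=(0.123, 0.150, 0.727)
t=4.000: state=(0.115, 0.134, 0.751)
t=4.200: state=(0.109, 0.120, 0.772)
t=4.400: state=(0.103, 0.106, 0.790)
t=4.600: state=(0.099, 0.094, 0.807)
t=4.800: state=(0.095, 0.083, 0.822)
t=5.000: state=(0.092, 0.074, 0.835)
t=5.200: state=(0.089, 0.065, 0.846)
t=5.400: state=(0.086, 0.057, 0.856)
t=5.440: state=(0.086, 0.056, 0.858)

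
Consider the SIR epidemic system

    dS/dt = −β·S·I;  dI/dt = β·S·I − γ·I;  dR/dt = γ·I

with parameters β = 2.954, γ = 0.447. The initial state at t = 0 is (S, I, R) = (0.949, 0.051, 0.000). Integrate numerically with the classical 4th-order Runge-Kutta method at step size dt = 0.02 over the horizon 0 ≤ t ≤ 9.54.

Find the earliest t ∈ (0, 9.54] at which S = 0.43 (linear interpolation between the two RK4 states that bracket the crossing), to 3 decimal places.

t=0.000: state=(0.949, 0.051, 0.000)
step 1 (dt=0.02): k1=(-0.143, 0.120, 0.023), k2=(-0.146, 0.123, 0.023), k3=(-0.146, 0.123, 0.023), k4=(-0.149, 0.126, 0.024); state += dt/6·(k1+2k2+2k3+k4)
t=0.020: state=(0.946, 0.053, 0.000)
t=0.040: state=(0.943, 0.056, 0.001)
t=0.060: state=(0.940, 0.059, 0.001)
continuing one RK4 step at a time; state shown every 25 steps (Δt=0.5):
t=0.500: state=(0.825, 0.153, 0.021)
t=1.000: state=(0.574, 0.350, 0.076)
t=1.240: state=(0.432, 0.449, 0.119)
next step: t=1.260: state=(0.421, 0.456, 0.123) — S has crossed 0.43
linear interpolation between t=1.240 (0.43223) and t=1.260 (0.42083) → t≈1.244

t = 1.244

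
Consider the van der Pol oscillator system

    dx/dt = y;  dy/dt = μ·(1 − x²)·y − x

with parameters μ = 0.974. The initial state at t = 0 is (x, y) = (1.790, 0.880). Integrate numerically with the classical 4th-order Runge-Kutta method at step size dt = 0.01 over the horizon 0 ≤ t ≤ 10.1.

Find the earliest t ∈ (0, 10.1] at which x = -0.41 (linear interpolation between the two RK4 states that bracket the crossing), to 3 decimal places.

t = 2.527

t=0.000: state=(1.790, 0.880)
step 1 (dt=0.01): k1=(0.880, -3.679), k2=(0.862, -3.657), k3=(0.862, -3.657), k4=(0.843, -3.635); state += dt/6·(k1+2k2+2k3+k4)
t=0.010: state=(1.799, 0.843)
t=0.020: state=(1.807, 0.807)
t=0.030: state=(1.815, 0.772)
continuing one RK4 step at a time; state shown every 50 steps (Δt=0.5):
t=0.500: state=(1.885, -0.282)
t=1.000: state=(1.637, -0.661)
t=1.500: state=(1.234, -0.964)
t=2.000: state=(0.634, -1.499)
t=2.500: state=(-0.343, -2.448)
t=2.520: state=(-0.393, -2.483)
next step: t=2.530: state=(-0.418, -2.499) — x has crossed -0.41
linear interpolation between t=2.520 (-0.39271) and t=2.530 (-0.41762) → t≈2.527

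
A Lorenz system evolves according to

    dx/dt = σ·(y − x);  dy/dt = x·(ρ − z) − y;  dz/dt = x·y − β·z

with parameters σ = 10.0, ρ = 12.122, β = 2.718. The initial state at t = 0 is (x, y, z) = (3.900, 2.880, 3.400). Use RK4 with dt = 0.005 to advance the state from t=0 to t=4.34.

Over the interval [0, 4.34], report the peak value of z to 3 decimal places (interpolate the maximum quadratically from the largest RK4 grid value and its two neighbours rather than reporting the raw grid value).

t=0.000: state=(3.900, 2.880, 3.400)
step 1 (dt=0.005): k1=(-10.200, 31.136, 1.991), k2=(-9.167, 30.816, 2.205), k3=(-9.200, 30.838, 2.209), k4=(-8.198, 30.538, 2.423); state += dt/6·(k1+2k2+2k3+k4)
t=0.005: state=(3.854, 3.034, 3.411)
t=0.010: state=(3.818, 3.186, 3.424)
t=0.015: state=(3.791, 3.334, 3.440)
continuing one RK4 step at a time; state shown every 40 steps (Δt=0.2):
t=0.200: state=(6.303, 8.650, 6.542)
t=0.400: state=(8.792, 7.666, 15.735)
t=0.600: state=(4.172, 2.182, 13.447)
t=0.800: state=(2.382, 2.341, 8.719)
t=1.000: state=(3.346, 4.316, 6.473)
t=1.200: state=(6.144, 7.783, 8.421)
t=1.400: state=(7.704, 7.059, 14.089)
t=1.600: state=(4.847, 3.452, 12.952)
t=1.800: state=(3.504, 3.507, 9.477)
t=2.000: state=(4.486, 5.389, 8.183)
t=2.200: state=(6.534, 7.381, 10.544)
t=2.400: state=(6.605, 5.808, 13.347)
t=2.600: state=(4.739, 4.037, 11.770)
t=2.800: state=(4.299, 4.529, 9.623)
t=3.000: state=(5.364, 6.085, 9.571)
t=3.200: state=(6.452, 6.609, 11.704)
t=3.400: state=(5.797, 5.160, 12.451)
t=3.600: state=(4.786, 4.545, 10.980)
t=3.800: state=(4.929, 5.269, 9.955)
t=4.000: state=(5.798, 6.203, 10.642)
t=4.200: state=(6.073, 5.897, 11.926)
t=4.340: state=(5.620, 5.217, 11.926)
largest grid value and its neighbours: z(0.445)=16.33787, z(0.450)=16.34481, z(0.455)=16.34078
parabola through these three points peaks at t≈0.451 with z≈16.34490

max z = 16.345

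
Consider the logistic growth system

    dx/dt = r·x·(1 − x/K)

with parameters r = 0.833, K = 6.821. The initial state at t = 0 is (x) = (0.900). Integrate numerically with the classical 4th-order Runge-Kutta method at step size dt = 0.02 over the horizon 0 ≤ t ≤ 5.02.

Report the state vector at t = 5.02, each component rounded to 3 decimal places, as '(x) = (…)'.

(x) = (6.198)

t=0.000: state=(0.900)
step 1 (dt=0.02): k1=(0.651), k2=(0.655), k3=(0.655), k4=(0.659); state += dt/6·(k1+2k2+2k3+k4)
t=0.020: state=(0.913)
t=0.040: state=(0.926)
t=0.060: state=(0.940)
continuing one RK4 step at a time; state shown every 10 steps (Δt=0.2):
t=0.200: state=(1.038)
t=0.400: state=(1.194)
t=0.600: state=(1.367)
t=0.800: state=(1.558)
t=1.000: state=(1.767)
t=1.200: state=(1.994)
t=1.400: state=(2.237)
t=1.600: state=(2.494)
t=1.800: state=(2.763)
t=2.000: state=(3.040)
t=2.200: state=(3.323)
t=2.400: state=(3.607)
t=2.600: state=(3.888)
t=2.800: state=(4.163)
t=3.000: state=(4.428)
t=3.200: state=(4.680)
t=3.400: state=(4.916)
t=3.600: state=(5.137)
t=3.800: state=(5.339)
t=4.000: state=(5.523)
t=4.200: state=(5.689)
t=4.400: state=(5.838)
t=4.600: state=(5.970)
t=4.800: state=(6.086)
t=5.000: state=(6.189)
t=5.020: state=(6.198)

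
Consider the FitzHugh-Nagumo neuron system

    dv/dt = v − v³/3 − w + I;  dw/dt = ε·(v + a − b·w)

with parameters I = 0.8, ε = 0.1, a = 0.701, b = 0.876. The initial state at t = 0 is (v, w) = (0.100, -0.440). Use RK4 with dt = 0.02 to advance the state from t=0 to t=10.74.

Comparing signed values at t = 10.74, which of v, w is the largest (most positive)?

t=0.000: state=(0.100, -0.440)
step 1 (dt=0.02): k1=(1.340, 0.119), k2=(1.352, 0.120), k3=(1.352, 0.120), k4=(1.364, 0.121); state += dt/6·(k1+2k2+2k3+k4)
t=0.020: state=(0.127, -0.438)
t=0.040: state=(0.155, -0.435)
t=0.060: state=(0.183, -0.433)
continuing one RK4 step at a time; state shown every 25 steps (Δt=0.5):
t=0.500: state=(0.912, -0.363)
t=1.000: state=(1.701, -0.248)
t=1.500: state=(2.004, -0.110)
t=2.000: state=(2.041, 0.028)
t=2.500: state=(2.015, 0.161)
t=3.000: state=(1.976, 0.286)
t=3.500: state=(1.935, 0.403)
t=4.000: state=(1.893, 0.514)
t=4.500: state=(1.852, 0.618)
t=5.000: state=(1.810, 0.715)
t=5.500: state=(1.769, 0.806)
t=6.000: state=(1.728, 0.892)
t=6.500: state=(1.686, 0.971)
t=7.000: state=(1.645, 1.045)
t=7.500: state=(1.603, 1.114)
t=8.000: state=(1.561, 1.178)
t=8.500: state=(1.518, 1.237)
t=9.000: state=(1.475, 1.292)
t=9.500: state=(1.431, 1.342)
t=10.000: state=(1.387, 1.388)
t=10.500: state=(1.341, 1.429)
t=10.740: state=(1.319, 1.448)
compare at T: v=1.319, w=1.448

largest component: w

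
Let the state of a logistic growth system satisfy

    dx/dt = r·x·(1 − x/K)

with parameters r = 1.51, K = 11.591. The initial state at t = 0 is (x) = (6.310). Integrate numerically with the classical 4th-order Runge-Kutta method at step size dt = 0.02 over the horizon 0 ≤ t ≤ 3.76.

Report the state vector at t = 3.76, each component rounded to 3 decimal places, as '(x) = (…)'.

(x) = (11.558)

t=0.000: state=(6.310)
step 1 (dt=0.02): k1=(4.341), k2=(4.335), k3=(4.335), k4=(4.329); state += dt/6·(k1+2k2+2k3+k4)
t=0.020: state=(6.397)
t=0.040: state=(6.483)
t=0.060: state=(6.569)
continuing one RK4 step at a time; state shown every 10 steps (Δt=0.2):
t=0.200: state=(7.160)
t=0.400: state=(7.953)
t=0.600: state=(8.661)
t=0.800: state=(9.272)
t=1.000: state=(9.782)
t=1.200: state=(10.197)
t=1.400: state=(10.527)
t=1.600: state=(10.785)
t=1.800: state=(10.984)
t=2.000: state=(11.136)
t=2.200: state=(11.251)
t=2.400: state=(11.338)
t=2.600: state=(11.403)
t=2.800: state=(11.451)
t=3.000: state=(11.487)
t=3.200: state=(11.514)
t=3.400: state=(11.534)
t=3.600: state=(11.549)
t=3.760: state=(11.558)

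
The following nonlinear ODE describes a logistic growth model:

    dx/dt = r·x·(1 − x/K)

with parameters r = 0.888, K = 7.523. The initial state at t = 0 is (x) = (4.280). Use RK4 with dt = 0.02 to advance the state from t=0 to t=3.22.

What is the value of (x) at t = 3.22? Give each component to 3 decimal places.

(x) = (7.210)

t=0.000: state=(4.280)
step 1 (dt=0.02): k1=(1.638), k2=(1.636), k3=(1.636), k4=(1.634); state += dt/6·(k1+2k2+2k3+k4)
t=0.020: state=(4.313)
t=0.040: state=(4.345)
t=0.060: state=(4.378)
continuing one RK4 step at a time; state shown every 10 steps (Δt=0.2):
t=0.200: state=(4.603)
t=0.400: state=(4.913)
t=0.600: state=(5.207)
t=0.800: state=(5.482)
t=1.000: state=(5.735)
t=1.200: state=(5.966)
t=1.400: state=(6.174)
t=1.600: state=(6.359)
t=1.800: state=(6.523)
t=2.000: state=(6.668)
t=2.200: state=(6.793)
t=2.400: state=(6.902)
t=2.600: state=(6.996)
t=2.800: state=(7.077)
t=3.000: state=(7.146)
t=3.200: state=(7.205)
t=3.220: state=(7.210)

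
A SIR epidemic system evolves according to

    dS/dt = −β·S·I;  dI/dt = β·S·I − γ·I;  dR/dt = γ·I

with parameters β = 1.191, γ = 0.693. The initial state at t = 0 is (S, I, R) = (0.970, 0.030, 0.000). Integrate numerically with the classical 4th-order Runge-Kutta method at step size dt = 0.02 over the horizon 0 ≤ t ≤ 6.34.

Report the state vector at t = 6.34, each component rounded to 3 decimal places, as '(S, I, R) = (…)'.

t=0.000: state=(0.970, 0.030, 0.000)
step 1 (dt=0.02): k1=(-0.035, 0.014, 0.021), k2=(-0.035, 0.014, 0.021), k3=(-0.035, 0.014, 0.021), k4=(-0.035, 0.014, 0.021); state += dt/6·(k1+2k2+2k3+k4)
t=0.020: state=(0.969, 0.030, 0.000)
t=0.040: state=(0.969, 0.031, 0.001)
t=0.060: state=(0.968, 0.031, 0.001)
continuing one RK4 step at a time; state shown every 25 steps (Δt=0.5):
t=0.500: state=(0.951, 0.038, 0.012)
t=1.000: state=(0.927, 0.047, 0.026)
t=1.500: state=(0.899, 0.057, 0.044)
t=2.000: state=(0.867, 0.068, 0.066)
t=2.500: state=(0.829, 0.079, 0.091)
t=3.000: state=(0.788, 0.091, 0.121)
t=3.500: state=(0.744, 0.102, 0.154)
t=4.000: state=(0.699, 0.110, 0.191)
t=4.500: state=(0.653, 0.117, 0.230)
t=5.000: state=(0.608, 0.120, 0.271)
t=5.500: state=(0.566, 0.121, 0.313)
t=6.000: state=(0.527, 0.118, 0.355)
t=6.340: state=(0.503, 0.115, 0.382)

(S, I, R) = (0.503, 0.115, 0.382)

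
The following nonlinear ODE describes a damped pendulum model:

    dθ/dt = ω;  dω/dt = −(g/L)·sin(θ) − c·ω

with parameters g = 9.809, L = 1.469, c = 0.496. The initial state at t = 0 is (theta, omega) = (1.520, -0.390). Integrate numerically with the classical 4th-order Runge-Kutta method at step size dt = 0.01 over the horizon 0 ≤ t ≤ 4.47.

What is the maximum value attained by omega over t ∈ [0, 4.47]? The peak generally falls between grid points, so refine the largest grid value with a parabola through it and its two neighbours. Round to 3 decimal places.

t=0.000: state=(1.520, -0.390)
step 1 (dt=0.01): k1=(-0.390, -6.475), k2=(-0.422, -6.459), k3=(-0.422, -6.459), k4=(-0.455, -6.442); state += dt/6·(k1+2k2+2k3+k4)
t=0.010: state=(1.516, -0.455)
t=0.020: state=(1.511, -0.519)
t=0.030: state=(1.505, -0.583)
continuing one RK4 step at a time; state shown every 20 steps (Δt=0.2):
t=0.200: state=(1.317, -1.611)
t=0.400: state=(0.891, -2.593)
t=0.600: state=(0.314, -3.062)
t=0.800: state=(-0.283, -2.780)
t=1.000: state=(-0.755, -1.872)
t=1.200: state=(-1.014, -0.697)
t=1.400: state=(-1.035, 0.468)
t=1.600: state=(-0.838, 1.457)
t=1.800: state=(-0.475, 2.100)
t=2.000: state=(-0.034, 2.217)
t=2.200: state=(0.374, 1.781)
t=2.400: state=(0.653, 0.972)
t=2.600: state=(0.755, 0.042)
t=2.800: state=(0.676, -0.808)
t=3.000: state=(0.448, -1.417)
t=3.200: state=(0.134, -1.648)
t=3.400: state=(-0.183, -1.454)
t=3.600: state=(-0.425, -0.924)
t=3.800: state=(-0.542, -0.233)
t=4.000: state=(-0.519, 0.444)
t=4.200: state=(-0.375, 0.960)
t=4.400: state=(-0.153, 1.203)
t=4.470: state=(-0.068, 1.212)
largest grid value and its neighbours: omega(1.930)=2.24231, omega(1.940)=2.24309, omega(1.950)=2.24239
parabola through these three points peaks at t≈1.940 with omega≈2.24309

max omega = 2.243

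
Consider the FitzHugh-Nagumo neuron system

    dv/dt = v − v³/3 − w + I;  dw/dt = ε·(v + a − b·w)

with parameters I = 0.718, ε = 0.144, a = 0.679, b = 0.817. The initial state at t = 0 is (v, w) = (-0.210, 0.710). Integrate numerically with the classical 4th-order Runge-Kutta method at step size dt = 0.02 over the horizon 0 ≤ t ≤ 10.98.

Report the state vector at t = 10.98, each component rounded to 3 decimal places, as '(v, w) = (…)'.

t=0.000: state=(-0.210, 0.710)
step 1 (dt=0.02): k1=(-0.199, -0.016), k2=(-0.201, -0.016), k3=(-0.201, -0.016), k4=(-0.202, -0.017); state += dt/6·(k1+2k2+2k3+k4)
t=0.020: state=(-0.214, 0.710)
t=0.040: state=(-0.218, 0.709)
t=0.060: state=(-0.222, 0.709)
continuing one RK4 step at a time; state shown every 25 steps (Δt=0.5):
t=0.500: state=(-0.334, 0.698)
t=1.000: state=(-0.516, 0.676)
t=1.500: state=(-0.759, 0.641)
t=2.000: state=(-1.034, 0.589)
t=2.500: state=(-1.271, 0.522)
t=3.000: state=(-1.416, 0.445)
t=3.500: state=(-1.476, 0.365)
t=4.000: state=(-1.479, 0.288)
t=4.500: state=(-1.453, 0.217)
t=5.000: state=(-1.412, 0.152)
t=5.500: state=(-1.362, 0.093)
t=6.000: state=(-1.307, 0.042)
t=6.500: state=(-1.249, -0.002)
t=7.000: state=(-1.187, -0.040)
t=7.500: state=(-1.121, -0.071)
t=8.000: state=(-1.049, -0.095)
t=8.500: state=(-0.971, -0.113)
t=9.000: state=(-0.883, -0.124)
t=9.500: state=(-0.781, -0.127)
t=10.000: state=(-0.657, -0.123)
t=10.500: state=(-0.497, -0.109)
t=10.980: state=(-0.285, -0.084)

(v, w) = (-0.285, -0.084)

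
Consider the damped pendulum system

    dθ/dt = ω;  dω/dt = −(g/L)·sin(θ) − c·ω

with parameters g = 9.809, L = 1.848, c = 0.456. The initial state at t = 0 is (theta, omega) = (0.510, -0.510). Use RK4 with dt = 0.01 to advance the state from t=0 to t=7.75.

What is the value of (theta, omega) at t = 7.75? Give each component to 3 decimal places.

(theta, omega) = (0.061, 0.142)

t=0.000: state=(0.510, -0.510)
step 1 (dt=0.01): k1=(-0.510, -2.359), k2=(-0.522, -2.341), k3=(-0.522, -2.341), k4=(-0.533, -2.324); state += dt/6·(k1+2k2+2k3+k4)
t=0.010: state=(0.505, -0.533)
t=0.020: state=(0.499, -0.556)
t=0.030: state=(0.494, -0.579)
continuing one RK4 step at a time; state shown every 50 steps (Δt=0.5):
t=0.500: state=(0.054, -1.096)
t=1.000: state=(-0.365, -0.421)
t=1.500: state=(-0.319, 0.550)
t=2.000: state=(0.051, 0.756)
t=2.500: state=(0.291, 0.125)
t=3.000: state=(0.177, -0.508)
t=3.500: state=(-0.101, -0.478)
t=4.000: state=(-0.215, 0.050)
t=4.500: state=(-0.079, 0.418)
t=5.000: state=(0.113, 0.269)
t=5.500: state=(0.146, -0.134)
t=6.000: state=(0.018, -0.314)
t=6.500: state=(-0.103, -0.124)
t=7.000: state=(-0.090, 0.158)
t=7.500: state=(0.015, 0.216)
t=7.750: state=(0.061, 0.142)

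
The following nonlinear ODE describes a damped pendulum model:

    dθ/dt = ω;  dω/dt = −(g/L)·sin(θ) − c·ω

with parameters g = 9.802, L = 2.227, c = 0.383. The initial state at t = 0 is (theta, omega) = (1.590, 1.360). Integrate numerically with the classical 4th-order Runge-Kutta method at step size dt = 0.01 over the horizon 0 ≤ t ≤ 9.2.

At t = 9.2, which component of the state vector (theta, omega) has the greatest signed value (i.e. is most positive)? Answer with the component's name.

t=0.000: state=(1.590, 1.360)
step 1 (dt=0.01): k1=(1.360, -4.922), k2=(1.335, -4.911), k3=(1.335, -4.911), k4=(1.311, -4.901); state += dt/6·(k1+2k2+2k3+k4)
t=0.010: state=(1.603, 1.311)
t=0.020: state=(1.616, 1.262)
t=0.030: state=(1.629, 1.213)
continuing one RK4 step at a time; state shown every 50 steps (Δt=0.5):
t=0.500: state=(1.699, -0.850)
t=1.000: state=(0.808, -2.572)
t=1.500: state=(-0.531, -2.317)
t=2.000: state=(-1.206, -0.299)
t=2.500: state=(-0.867, 1.535)
t=3.000: state=(0.101, 1.994)
t=3.500: state=(0.812, 0.664)
t=4.000: state=(0.726, -0.934)
t=4.500: state=(0.045, -1.536)
t=5.000: state=(-0.556, -0.682)
t=5.500: state=(-0.568, 0.594)
t=6.000: state=(-0.084, 1.155)
t=6.500: state=(0.391, 0.589)
t=7.000: state=(0.435, -0.394)
t=7.500: state=(0.085, -0.865)
t=8.000: state=(-0.280, -0.475)
t=8.500: state=(-0.330, 0.271)
t=9.000: state=(-0.074, 0.647)
t=9.200: state=(0.053, 0.606)
compare at T: theta=0.053, omega=0.606

largest component: omega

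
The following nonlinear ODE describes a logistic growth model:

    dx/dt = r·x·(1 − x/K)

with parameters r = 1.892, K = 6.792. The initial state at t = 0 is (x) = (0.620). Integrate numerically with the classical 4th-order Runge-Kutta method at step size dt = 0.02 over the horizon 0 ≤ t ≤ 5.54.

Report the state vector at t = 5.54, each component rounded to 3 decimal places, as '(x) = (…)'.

t=0.000: state=(0.620)
step 1 (dt=0.02): k1=(1.066), k2=(1.082), k3=(1.083), k4=(1.099); state += dt/6·(k1+2k2+2k3+k4)
t=0.020: state=(0.642)
t=0.040: state=(0.664)
t=0.060: state=(0.687)
continuing one RK4 step at a time; state shown every 10 steps (Δt=0.2):
t=0.200: state=(0.869)
t=0.400: state=(1.198)
t=0.600: state=(1.618)
t=0.800: state=(2.128)
t=1.000: state=(2.716)
t=1.200: state=(3.349)
t=1.400: state=(3.986)
t=1.600: state=(4.582)
t=1.800: state=(5.105)
t=2.000: state=(5.539)
t=2.200: state=(5.881)
t=2.400: state=(6.140)
t=2.600: state=(6.332)
t=2.800: state=(6.470)
t=3.000: state=(6.568)
t=3.200: state=(6.637)
t=3.400: state=(6.685)
t=3.600: state=(6.718)
t=3.800: state=(6.741)
t=4.000: state=(6.757)
t=4.200: state=(6.768)
t=4.400: state=(6.776)
t=4.600: state=(6.781)
t=4.800: state=(6.784)
t=5.000: state=(6.787)
t=5.200: state=(6.788)
t=5.400: state=(6.790)
t=5.540: state=(6.790)

(x) = (6.790)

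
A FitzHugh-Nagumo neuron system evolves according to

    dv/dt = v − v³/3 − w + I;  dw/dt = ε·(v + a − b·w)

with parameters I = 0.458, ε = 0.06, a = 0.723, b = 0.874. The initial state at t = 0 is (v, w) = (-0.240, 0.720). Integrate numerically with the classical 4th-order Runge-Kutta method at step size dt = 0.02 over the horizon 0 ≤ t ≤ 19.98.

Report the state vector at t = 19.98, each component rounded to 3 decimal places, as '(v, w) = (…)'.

t=0.000: state=(-0.240, 0.720)
step 1 (dt=0.02): k1=(-0.497, -0.009), k2=(-0.502, -0.009), k3=(-0.502, -0.009), k4=(-0.507, -0.009); state += dt/6·(k1+2k2+2k3+k4)
t=0.020: state=(-0.250, 0.720)
t=0.040: state=(-0.260, 0.720)
t=0.060: state=(-0.271, 0.719)
continuing one RK4 step at a time; state shown every 50 steps (Δt=1):
t=1.000: state=(-0.973, 0.692)
t=2.000: state=(-1.643, 0.619)
t=3.000: state=(-1.763, 0.529)
t=4.000: state=(-1.742, 0.441)
t=5.000: state=(-1.703, 0.360)
t=6.000: state=(-1.662, 0.286)
t=7.000: state=(-1.622, 0.218)
t=8.000: state=(-1.582, 0.155)
t=9.000: state=(-1.542, 0.098)
t=10.000: state=(-1.502, 0.047)
t=11.000: state=(-1.463, -0.000)
t=12.000: state=(-1.424, -0.042)
t=13.000: state=(-1.385, -0.080)
t=14.000: state=(-1.346, -0.114)
t=15.000: state=(-1.308, -0.143)
t=16.000: state=(-1.269, -0.169)
t=17.000: state=(-1.230, -0.191)
t=18.000: state=(-1.191, -0.210)
t=19.000: state=(-1.151, -0.225)
t=19.980: state=(-1.111, -0.237)

(v, w) = (-1.111, -0.237)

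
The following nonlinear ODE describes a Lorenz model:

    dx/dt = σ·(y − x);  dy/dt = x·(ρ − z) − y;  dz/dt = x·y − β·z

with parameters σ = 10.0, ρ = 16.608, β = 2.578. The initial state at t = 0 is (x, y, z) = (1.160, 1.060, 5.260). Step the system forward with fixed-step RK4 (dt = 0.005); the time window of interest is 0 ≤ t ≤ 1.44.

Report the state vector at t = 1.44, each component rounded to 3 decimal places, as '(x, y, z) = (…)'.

t=0.000: state=(1.160, 1.060, 5.260)
step 1 (dt=0.005): k1=(-1.000, 12.104, -12.331), k2=(-0.672, 12.081, -12.219), k3=(-0.681, 12.090, -12.219), k4=(-0.361, 12.075, -12.107); state += dt/6·(k1+2k2+2k3+k4)
t=0.005: state=(1.157, 1.120, 5.199)
t=0.010: state=(1.156, 1.181, 5.139)
t=0.015: state=(1.159, 1.241, 5.080)
continuing one RK4 step at a time; state shown every 10 steps (Δt=0.05):
t=0.050: state=(1.251, 1.681, 4.700)
t=0.100: state=(1.573, 2.425, 4.267)
t=0.150: state=(2.110, 3.419, 4.002)
t=0.200: state=(2.902, 4.784, 3.999)
t=0.250: state=(4.019, 6.631, 4.441)
t=0.300: state=(5.535, 8.994, 5.659)
t=0.350: state=(7.459, 11.639, 8.142)
t=0.400: state=(9.592, 13.743, 12.314)
t=0.450: state=(11.338, 13.852, 17.770)
t=0.500: state=(11.816, 11.027, 22.566)
t=0.550: state=(10.557, 6.515, 24.505)
t=0.600: state=(8.105, 2.716, 23.529)
t=0.650: state=(5.490, 0.649, 21.186)
t=0.700: state=(3.394, -0.108, 18.668)
t=0.750: state=(1.978, -0.229, 16.386)
t=0.800: state=(1.127, -0.133, 14.391)
t=0.850: state=(0.660, 0.002, 12.648)
t=0.900: state=(0.428, 0.123, 11.120)
t=0.950: state=(0.331, 0.228, 9.778)
t=1.000: state=(0.312, 0.332, 8.599)
t=1.050: state=(0.344, 0.451, 7.565)
t=1.100: state=(0.418, 0.605, 6.660)
t=1.150: state=(0.534, 0.814, 5.870)
t=1.200: state=(0.703, 1.107, 5.188)
t=1.250: state=(0.945, 1.521, 4.611)
t=1.300: state=(1.290, 2.109, 4.148)
t=1.350: state=(1.781, 2.946, 3.828)
t=1.400: state=(2.478, 4.127, 3.718)
t=1.440: state=(3.236, 5.396, 3.870)

(x, y, z) = (3.236, 5.396, 3.870)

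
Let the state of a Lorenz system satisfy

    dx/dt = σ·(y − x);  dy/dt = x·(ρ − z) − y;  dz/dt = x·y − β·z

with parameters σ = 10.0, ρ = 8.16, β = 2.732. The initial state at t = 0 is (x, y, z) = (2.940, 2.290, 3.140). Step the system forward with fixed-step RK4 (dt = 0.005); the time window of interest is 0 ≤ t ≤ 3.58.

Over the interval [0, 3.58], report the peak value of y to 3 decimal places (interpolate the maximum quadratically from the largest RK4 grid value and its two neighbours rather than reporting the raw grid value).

t=0.000: state=(2.940, 2.290, 3.140)
step 1 (dt=0.005): k1=(-6.500, 12.469, -1.846), k2=(-6.026, 12.370, -1.779), k3=(-6.040, 12.375, -1.778), k4=(-5.579, 12.281, -1.711); state += dt/6·(k1+2k2+2k3+k4)
t=0.005: state=(2.910, 2.352, 3.131)
t=0.010: state=(2.884, 2.413, 3.123)
t=0.015: state=(2.863, 2.473, 3.115)
continuing one RK4 step at a time; state shown every 40 steps (Δt=0.2):
t=0.200: state=(3.704, 4.647, 3.556)
t=0.400: state=(5.753, 6.584, 6.479)
t=0.600: state=(5.914, 5.205, 9.512)
t=0.800: state=(4.052, 3.230, 8.562)
t=1.000: state=(3.143, 3.038, 6.555)
t=1.200: state=(3.448, 3.813, 5.495)
t=1.400: state=(4.417, 4.953, 5.897)
t=1.600: state=(5.212, 5.371, 7.429)
t=1.800: state=(4.931, 4.556, 8.261)
t=2.000: state=(4.151, 3.840, 7.633)
t=2.200: state=(3.855, 3.870, 6.724)
t=2.400: state=(4.133, 4.364, 6.417)
t=2.600: state=(4.611, 4.812, 6.861)
t=2.800: state=(4.789, 4.751, 7.504)
t=3.000: state=(4.531, 4.351, 7.612)
t=3.200: state=(4.229, 4.135, 7.228)
t=3.400: state=(4.194, 4.247, 6.877)
t=3.580: state=(4.360, 4.474, 6.861)
largest grid value and its neighbours: y(0.425)=6.62772, y(0.430)=6.62803, y(0.435)=6.62549
parabola through these three points peaks at t≈0.428 with y≈6.62825

max y = 6.628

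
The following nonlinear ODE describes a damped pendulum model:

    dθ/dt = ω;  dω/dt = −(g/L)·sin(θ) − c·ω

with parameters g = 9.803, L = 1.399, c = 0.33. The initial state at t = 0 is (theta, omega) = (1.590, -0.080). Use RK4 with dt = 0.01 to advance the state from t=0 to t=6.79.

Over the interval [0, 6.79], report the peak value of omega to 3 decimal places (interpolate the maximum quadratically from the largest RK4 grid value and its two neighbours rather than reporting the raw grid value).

max omega = 2.777

t=0.000: state=(1.590, -0.080)
step 1 (dt=0.01): k1=(-0.080, -6.979), k2=(-0.115, -6.968), k3=(-0.115, -6.968), k4=(-0.150, -6.957); state += dt/6·(k1+2k2+2k3+k4)
t=0.010: state=(1.589, -0.150)
t=0.020: state=(1.587, -0.219)
t=0.030: state=(1.584, -0.288)
continuing one RK4 step at a time; state shown every 25 steps (Δt=0.25):
t=0.250: state=(1.358, -1.748)
t=0.500: state=(0.743, -3.064)
t=0.750: state=(-0.087, -3.349)
t=1.000: state=(-0.818, -2.325)
t=1.250: state=(-1.200, -0.695)
t=1.500: state=(-1.166, 0.937)
t=1.750: state=(-0.757, 2.255)
t=2.000: state=(-0.105, 2.776)
t=2.250: state=(0.535, 2.176)
t=2.500: state=(0.922, 0.853)
t=2.750: state=(0.952, -0.599)
t=3.000: state=(0.645, -1.777)
t=3.250: state=(0.121, -2.269)
t=3.500: state=(-0.409, -1.829)
t=3.750: state=(-0.739, -0.740)
t=4.000: state=(-0.767, 0.500)
t=4.250: state=(-0.510, 1.485)
t=4.500: state=(-0.076, 1.857)
t=4.750: state=(0.353, 1.461)
t=5.000: state=(0.610, 0.537)
t=5.250: state=(0.613, -0.500)
t=5.500: state=(0.381, -1.282)
t=5.750: state=(0.018, -1.516)
t=6.000: state=(-0.324, -1.124)
t=6.250: state=(-0.510, -0.328)
t=6.500: state=(-0.483, 0.525)
t=6.750: state=(-0.269, 1.117)
t=6.790: state=(-0.224, 1.170)
largest grid value and its neighbours: omega(1.980)=2.77619, omega(1.990)=2.77729, omega(2.000)=2.77645
parabola through these three points peaks at t≈1.991 with omega≈2.77729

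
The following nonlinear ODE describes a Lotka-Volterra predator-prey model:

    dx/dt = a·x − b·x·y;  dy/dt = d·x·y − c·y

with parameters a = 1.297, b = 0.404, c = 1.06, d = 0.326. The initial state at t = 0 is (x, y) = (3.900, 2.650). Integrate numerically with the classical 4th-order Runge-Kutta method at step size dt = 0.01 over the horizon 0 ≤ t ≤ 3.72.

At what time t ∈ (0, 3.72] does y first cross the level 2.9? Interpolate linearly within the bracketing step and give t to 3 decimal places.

t=0.000: state=(3.900, 2.650)
step 1 (dt=0.01): k1=(0.883, 0.560), k2=(0.880, 0.565), k3=(0.880, 0.565), k4=(0.876, 0.569); state += dt/6·(k1+2k2+2k3+k4)
t=0.010: state=(3.909, 2.656)
t=0.020: state=(3.918, 2.661)
t=0.030: state=(3.926, 2.667)
continuing one RK4 step at a time; state shown every 20 steps (Δt=0.2):
t=0.200: state=(4.060, 2.779)
t=0.350: state=(4.153, 2.898)
next step: t=0.360: state=(4.158, 2.907) — y has crossed 2.9
linear interpolation between t=0.350 (2.89848) and t=0.360 (2.90704) → t≈0.352

t = 0.352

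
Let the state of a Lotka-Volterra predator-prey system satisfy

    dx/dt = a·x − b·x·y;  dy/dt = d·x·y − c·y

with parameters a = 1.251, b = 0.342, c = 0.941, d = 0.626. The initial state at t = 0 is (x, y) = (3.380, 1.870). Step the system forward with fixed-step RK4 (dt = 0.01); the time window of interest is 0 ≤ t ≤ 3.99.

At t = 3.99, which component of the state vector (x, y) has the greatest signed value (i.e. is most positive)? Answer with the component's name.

t=0.000: state=(3.380, 1.870)
step 1 (dt=0.01): k1=(2.067, 2.197), k2=(2.060, 2.222), k3=(2.060, 2.222), k4=(2.053, 2.248); state += dt/6·(k1+2k2+2k3+k4)
t=0.010: state=(3.401, 1.892)
t=0.020: state=(3.421, 1.915)
t=0.030: state=(3.441, 1.938)
continuing one RK4 step at a time; state shown every 20 steps (Δt=0.2):
t=0.200: state=(3.753, 2.424)
t=0.400: state=(3.976, 3.264)
t=0.600: state=(3.929, 4.451)
t=0.800: state=(3.544, 5.908)
t=1.000: state=(2.890, 7.336)
t=1.200: state=(2.164, 8.336)
t=1.400: state=(1.547, 8.697)
t=1.600: state=(1.101, 8.489)
t=1.800: state=(0.805, 7.913)
t=2.000: state=(0.617, 7.160)
t=2.200: state=(0.499, 6.357)
t=2.400: state=(0.427, 5.579)
t=2.600: state=(0.383, 4.861)
t=2.800: state=(0.361, 4.218)
t=3.000: state=(0.355, 3.654)
t=3.200: state=(0.361, 3.166)
t=3.400: state=(0.379, 2.747)
t=3.600: state=(0.408, 2.390)
t=3.800: state=(0.450, 2.089)
t=3.990: state=(0.502, 1.848)
compare at T: x=0.502, y=1.848

largest component: y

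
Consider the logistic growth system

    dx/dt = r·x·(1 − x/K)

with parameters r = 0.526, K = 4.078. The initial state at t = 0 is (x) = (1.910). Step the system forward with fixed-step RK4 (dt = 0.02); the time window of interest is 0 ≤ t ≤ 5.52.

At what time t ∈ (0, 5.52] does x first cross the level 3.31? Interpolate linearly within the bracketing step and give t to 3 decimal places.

t=0.000: state=(1.910)
step 1 (dt=0.02): k1=(0.534), k2=(0.534), k3=(0.534), k4=(0.534); state += dt/6·(k1+2k2+2k3+k4)
t=0.020: state=(1.921)
t=0.040: state=(1.931)
t=0.060: state=(1.942)
continuing one RK4 step at a time; state shown every 10 steps (Δt=0.2):
t=0.200: state=(2.017)
t=0.400: state=(2.124)
t=0.600: state=(2.231)
t=0.800: state=(2.337)
t=1.000: state=(2.441)
t=1.200: state=(2.543)
t=1.400: state=(2.642)
t=1.600: state=(2.738)
t=1.800: state=(2.831)
t=2.000: state=(2.920)
t=2.200: state=(3.006)
t=2.400: state=(3.087)
t=2.600: state=(3.163)
t=2.800: state=(3.236)
t=3.000: state=(3.304)
next step: t=3.020: state=(3.311) — x has crossed 3.31
linear interpolation between t=3.000 (3.30399) and t=3.020 (3.31056) → t≈3.018

t = 3.018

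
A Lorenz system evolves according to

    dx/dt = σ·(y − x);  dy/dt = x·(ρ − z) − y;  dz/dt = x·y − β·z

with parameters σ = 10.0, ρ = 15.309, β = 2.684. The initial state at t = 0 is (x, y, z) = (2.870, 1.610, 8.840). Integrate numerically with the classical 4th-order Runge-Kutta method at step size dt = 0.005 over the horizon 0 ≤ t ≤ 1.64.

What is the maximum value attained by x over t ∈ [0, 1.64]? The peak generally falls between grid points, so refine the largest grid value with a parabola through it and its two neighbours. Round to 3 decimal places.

t=0.000: state=(2.870, 1.610, 8.840)
step 1 (dt=0.005): k1=(-12.600, 16.956, -19.106), k2=(-11.861, 16.845, -18.908), k3=(-11.882, 16.856, -18.907), k4=(-11.163, 16.753, -18.711); state += dt/6·(k1+2k2+2k3+k4)
t=0.005: state=(2.811, 1.694, 8.745)
t=0.010: state=(2.758, 1.778, 8.653)
t=0.015: state=(2.712, 1.860, 8.562)
continuing one RK4 step at a time; state shown every 20 steps (Δt=0.1):
t=0.100: state=(2.680, 3.278, 7.325)
t=0.200: state=(3.825, 5.491, 6.839)
t=0.300: state=(5.990, 8.608, 8.299)
t=0.400: state=(8.703, 11.135, 12.988)
t=0.500: state=(9.840, 9.274, 18.816)
t=0.600: state=(7.712, 4.564, 19.769)
t=0.700: state=(4.717, 2.253, 16.823)
t=0.800: state=(3.027, 2.065, 13.532)
t=0.900: state=(2.620, 2.687, 10.906)
t=1.000: state=(3.063, 3.863, 9.138)
t=1.100: state=(4.224, 5.758, 8.518)
t=1.200: state=(6.113, 8.298, 9.740)
t=1.300: state=(8.269, 10.105, 13.477)
t=1.400: state=(9.098, 8.669, 17.841)
t=1.500: state=(7.524, 5.157, 18.733)
t=1.600: state=(5.181, 3.165, 16.519)
t=1.640: state=(4.466, 2.918, 15.388)
largest grid value and its neighbours: x(0.480)=9.87697, x(0.485)=9.88200, x(0.490)=9.87754
parabola through these three points peaks at t≈0.485 with x≈9.88200

max x = 9.882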